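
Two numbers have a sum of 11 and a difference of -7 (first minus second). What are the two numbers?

first number: 2, second number: 9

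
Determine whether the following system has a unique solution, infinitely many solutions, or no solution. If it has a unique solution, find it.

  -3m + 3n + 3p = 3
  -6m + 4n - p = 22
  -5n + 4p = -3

Row-reduce the augmented matrix:
R1 ← R1 / (-3).
R2 ← R2 + 6·R1.
R2 ← R2 / (-2).
R1 ← R1 + 1·R2.
R3 ← R3 + 5·R2.
R3 ← R3 / (43/2).
R1 ← R1 − 5/2·R3.
R2 ← R2 − 7/2·R3.
Reading off the reduced rows gives m = -4, n = -1, p = -2.

m = -4, n = -1, p = -2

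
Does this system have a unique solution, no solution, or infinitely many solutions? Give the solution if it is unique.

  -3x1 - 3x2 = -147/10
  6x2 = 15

Row-reduce the augmented matrix:
R1 ← R1 / (-3).
R2 ← R2 / (6).
R1 ← R1 − 1·R2.
Reading off the reduced rows gives x1 = 12/5, x2 = 5/2.

x1 = 12/5, x2 = 5/2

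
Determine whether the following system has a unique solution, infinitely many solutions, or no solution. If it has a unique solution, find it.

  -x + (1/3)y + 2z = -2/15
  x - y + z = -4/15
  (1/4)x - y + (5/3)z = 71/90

x = -2, y = -12/5, z = -2/3

Row-reduce the augmented matrix:
R1 ← R1 / (-1).
R2 ← R2 − 1·R1.
R3 ← R3 − 1/4·R1.
R2 ← R2 / (-2/3).
R1 ← R1 + 1/3·R2.
R3 ← R3 + 11/12·R2.
R3 ← R3 / (-47/24).
R1 ← R1 + 7/2·R3.
R2 ← R2 + 9/2·R3.
Reading off the reduced rows gives x = -2, y = -12/5, z = -2/3.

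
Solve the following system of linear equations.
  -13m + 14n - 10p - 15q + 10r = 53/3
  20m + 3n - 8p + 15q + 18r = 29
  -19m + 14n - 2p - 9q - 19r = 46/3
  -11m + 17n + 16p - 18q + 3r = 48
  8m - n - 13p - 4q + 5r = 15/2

Row-reduce the augmented matrix:
R1 ← R1 / (-13).
R2 ← R2 − 20·R1.
R3 ← R3 + 19·R1.
R4 ← R4 + 11·R1.
R5 ← R5 − 8·R1.
R2 ← R2 / (319/13).
R1 ← R1 + 14/13·R2.
R3 ← R3 + 84/13·R2.
R4 ← R4 − 67/13·R2.
R5 ← R5 − 99/13·R2.
R3 ← R3 / (2060/319).
R1 ← R1 + 82/319·R3.
R2 ← R2 + 304/319·R3.
R4 ← R4 − 9370/319·R3.
R5 ← R5 + 345/29·R3.
R4 ← R4 / (-5430/103).
R1 ← R1 − 633/515·R4.
R2 ← R2 − 651/515·R4.
R3 ← R3 − 861/515·R4.
R5 ← R5 − 944/103·R4.
R5 ← R5 / (-99469/3620).
R1 ← R1 − 37097/18100·R5.
R2 ← R2 − 1909/18100·R5.
R3 ← R3 + 5963/9050·R5.
R4 ← R4 + 6897/3620·R5.
Reading off the reduced rows gives m = 2, n = 3, p = 1/2, q = -2/3, r = -1/3.

m = 2, n = 3, p = 1/2, q = -2/3, r = -1/3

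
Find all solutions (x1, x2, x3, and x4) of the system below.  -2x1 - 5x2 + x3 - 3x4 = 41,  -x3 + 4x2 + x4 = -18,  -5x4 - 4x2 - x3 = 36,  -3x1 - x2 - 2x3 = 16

x1 = -5, x2 = -3, x3 = 1, x4 = -5

Row-reduce the augmented matrix:
R1 ← R1 / (-2).
R4 ← R4 + 3·R1.
R2 ← R2 / (4).
R1 ← R1 − 5/2·R2.
R3 ← R3 + 4·R2.
R4 ← R4 − 13/2·R2.
R3 ← R3 / (-2).
R1 ← R1 − 1/8·R3.
R2 ← R2 + 1/4·R3.
R4 ← R4 + 15/8·R3.
R4 ← R4 / (53/8).
R1 ← R1 − 5/8·R4.
R2 ← R2 − 3/4·R4.
R3 ← R3 − 2·R4.
Reading off the reduced rows gives x1 = -5, x2 = -3, x3 = 1, x4 = -5.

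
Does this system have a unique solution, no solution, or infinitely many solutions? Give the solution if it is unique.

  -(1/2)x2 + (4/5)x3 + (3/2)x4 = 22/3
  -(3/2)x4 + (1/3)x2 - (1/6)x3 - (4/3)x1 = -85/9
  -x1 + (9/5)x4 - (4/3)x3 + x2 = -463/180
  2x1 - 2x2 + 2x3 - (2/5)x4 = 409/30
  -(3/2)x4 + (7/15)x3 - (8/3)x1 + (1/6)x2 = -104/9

x1 = 11/4, x2 = -3, x3 = 5/3, x4 = 3

Row-reduce the augmented matrix:
Swap R1 and R2.
R1 ← R1 / (-4/3).
R3 ← R3 + 1·R1.
R4 ← R4 − 2·R1.
R5 ← R5 + 8/3·R1.
R2 ← R2 / (-1/2).
R1 ← R1 + 1/4·R2.
R3 ← R3 − 3/4·R2.
R4 ← R4 + 3/2·R2.
R5 ← R5 + 1/2·R2.
R3 ← R3 / (-1/120).
R1 ← R1 + 11/40·R3.
R2 ← R2 + 8/5·R3.
R4 ← R4 + 13/20·R3.
R4 ← R4 / (-2054/5).
R1 ← R1 + 852/5·R4.
R2 ← R2 + 4983/5·R4.
R3 ← R3 + 621·R4.
R5 reduces to 0 = 0, so the extra equation is consistent.
Reading off the reduced rows gives x1 = 11/4, x2 = -3, x3 = 5/3, x4 = 3.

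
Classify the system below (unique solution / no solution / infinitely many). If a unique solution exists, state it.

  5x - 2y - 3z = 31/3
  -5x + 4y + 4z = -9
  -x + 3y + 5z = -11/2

Row-reduce the augmented matrix:
R1 ← R1 / (5).
R2 ← R2 + 5·R1.
R3 ← R3 + 1·R1.
R2 ← R2 / (2).
R1 ← R1 + 2/5·R2.
R3 ← R3 − 13/5·R2.
R3 ← R3 / (31/10).
R1 ← R1 + 2/5·R3.
R2 ← R2 − 1/2·R3.
Reading off the reduced rows gives x = 5/3, y = 3/2, z = -5/3.

x = 5/3, y = 3/2, z = -5/3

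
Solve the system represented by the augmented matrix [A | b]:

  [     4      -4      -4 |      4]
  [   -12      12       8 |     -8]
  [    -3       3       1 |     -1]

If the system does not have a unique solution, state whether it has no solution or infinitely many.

infinitely many solutions

Row-reduce:
R1 ← R1 / (4).
R2 ← R2 + 12·R1.
R3 ← R3 + 3·R1.
R2 ← R2 / (-4).
R1 ← R1 + 1·R2.
R3 ← R3 + 2·R2.
Rank is 2 with 3 unknowns, leaving x_2 free.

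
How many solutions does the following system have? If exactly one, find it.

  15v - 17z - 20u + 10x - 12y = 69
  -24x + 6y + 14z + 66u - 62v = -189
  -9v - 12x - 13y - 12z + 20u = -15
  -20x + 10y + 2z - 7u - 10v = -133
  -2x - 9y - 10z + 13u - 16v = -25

Row-reduce:
R1 ← R1 / (10).
R2 ← R2 + 24·R1.
R3 ← R3 + 12·R1.
R4 ← R4 + 20·R1.
R5 ← R5 + 2·R1.
R2 ← R2 / (-114/5).
R1 ← R1 + 6/5·R2.
R3 ← R3 + 137/5·R2.
R4 ← R4 + 14·R2.
R5 ← R5 + 57/5·R2.
R3 ← R3 / (-11/57).
R1 ← R1 + 11/38·R3.
R2 ← R2 − 67/57·R3.
R4 ← R4 + 886/57·R3.
R4 ← R4 / (22071/11).
R1 ← R1 − 71/2·R4.
R2 ← R2 + 1726/11·R4.
R3 ← R3 − 1461/11·R4.
Row 5 reduces to 0 = 1/2, a contradiction. The system is inconsistent.

no solution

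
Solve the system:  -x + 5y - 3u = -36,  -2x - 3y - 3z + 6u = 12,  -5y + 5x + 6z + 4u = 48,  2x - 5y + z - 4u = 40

Row-reduce the augmented matrix:
R1 ← R1 / (-1).
R2 ← R2 + 2·R1.
R3 ← R3 − 5·R1.
R4 ← R4 − 2·R1.
R2 ← R2 / (-13).
R1 ← R1 + 5·R2.
R3 ← R3 − 20·R2.
R4 ← R4 − 5·R2.
R3 ← R3 / (18/13).
R1 ← R1 − 15/13·R3.
R2 ← R2 − 3/13·R3.
R4 ← R4 + 2/13·R3.
R4 ← R4 / (-41/9).
R1 ← R1 + 47/6·R4.
R2 ← R2 + 13/6·R4.
R3 ← R3 − 97/18·R4.
Reading off the reduced rows gives x = 6, y = -6, z = -2, u = 0.

x = 6, y = -6, z = -2, u = 0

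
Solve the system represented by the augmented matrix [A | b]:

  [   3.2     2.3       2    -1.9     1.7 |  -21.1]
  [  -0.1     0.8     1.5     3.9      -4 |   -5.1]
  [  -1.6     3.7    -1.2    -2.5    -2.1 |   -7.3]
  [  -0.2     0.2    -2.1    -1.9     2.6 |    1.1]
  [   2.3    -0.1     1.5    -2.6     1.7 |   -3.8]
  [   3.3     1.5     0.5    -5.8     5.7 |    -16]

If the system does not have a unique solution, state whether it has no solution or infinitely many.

Row-reduce the augmented matrix:
R1 ← R1 / (16/5).
R2 ← R2 + 1/10·R1.
R3 ← R3 + 8/5·R1.
R4 ← R4 + 1/5·R1.
R5 ← R5 − 23/10·R1.
R6 ← R6 − 33/10·R1.
R2 ← R2 / (279/320).
R1 ← R1 − 23/32·R2.
R3 ← R3 − 97/20·R2.
R4 ← R4 − 11/32·R2.
R5 ← R5 + 561/320·R2.
R6 ← R6 + 279/320·R2.
R3 ← R3 / (-12404/1395).
R1 ← R1 + 185/279·R3.
R2 ← R2 − 500/279·R3.
R4 ← R4 + 7229/2790·R3.
R5 ← R5 − 298/93·R3.
R4 ← R4 / (114671/31010).
R1 ← R1 + 5921/3101·R4.
R2 ← R2 + 1849/3101·R4.
R3 ← R3 − 8654/3101·R4.
R5 ← R5 + 38051/15505·R4.
R5 ← R5 / (-671939/573355).
R1 ← R1 − 152096/114671·R5.
R2 ← R2 + 73314/114671·R5.
R3 ← R3 + 113749/114671·R5.
R4 ← R4 + 54923/114671·R5.
R6 reduces to 0 = 0, so the extra equation is consistent.
Reading off the reduced rows gives x_1 = 0, x_2 = -6, x_3 = -3, x_4 = -2, x_5 = -3.

x_1 = 0, x_2 = -6, x_3 = -3, x_4 = -2, x_5 = -3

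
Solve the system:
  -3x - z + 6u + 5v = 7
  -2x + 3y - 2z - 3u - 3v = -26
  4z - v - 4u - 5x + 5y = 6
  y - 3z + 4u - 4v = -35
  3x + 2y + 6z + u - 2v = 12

Row-reduce the augmented matrix:
R1 ← R1 / (-3).
R2 ← R2 + 2·R1.
R3 ← R3 + 5·R1.
R5 ← R5 − 3·R1.
R2 ← R2 / (3).
R3 ← R3 − 5·R2.
R4 ← R4 − 1·R2.
R5 ← R5 − 2·R2.
R3 ← R3 / (71/9).
R1 ← R1 − 1/3·R3.
R2 ← R2 + 4/9·R3.
R4 ← R4 + 23/9·R3.
R5 ← R5 − 53/9·R3.
R4 ← R4 / (396/71).
R1 ← R1 + 135/71·R4.
R2 ← R2 + 175/71·R4.
R3 ← R3 + 21/71·R4.
R5 ← R5 − 952/71·R4.
R5 ← R5 / (980/99).
R1 ← R1 + 49/22·R5.
R2 ← R2 + 535/198·R5.
R3 ← R3 − 5/66·R5.
R4 ← R4 + 53/198·R5.
Reading off the reduced rows gives x = -1, y = -4, z = 5, u = -1, v = 3.

x = -1, y = -4, z = 5, u = -1, v = 3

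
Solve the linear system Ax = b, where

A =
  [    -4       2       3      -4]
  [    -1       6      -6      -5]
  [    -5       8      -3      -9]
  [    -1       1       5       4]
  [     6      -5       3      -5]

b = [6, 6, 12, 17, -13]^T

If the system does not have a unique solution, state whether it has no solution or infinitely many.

Row-reduce the augmented matrix:
R1 ← R1 / (-4).
R2 ← R2 + 1·R1.
R3 ← R3 + 5·R1.
R4 ← R4 + 1·R1.
R5 ← R5 − 6·R1.
R2 ← R2 / (11/2).
R1 ← R1 + 1/2·R2.
R3 ← R3 − 11/2·R2.
R4 ← R4 − 1/2·R2.
R5 ← R5 + 2·R2.
Swap R3 and R4.
R3 ← R3 / (107/22).
R1 ← R1 + 15/11·R3.
R2 ← R2 + 27/22·R3.
R5 ← R5 − 111/22·R3.
Swap R4 and R5.
R4 ← R4 / (-1928/107).
R1 ← R1 − 229/107·R4.
R2 ← R2 − 67/107·R4.
R3 ← R3 − 118/107·R4.
R5 reduces to 0 = 0, so the extra equation is consistent.
Reading off the reduced rows gives x_1 = 1, x_2 = 4, x_3 = 2, x_4 = 1.

x_1 = 1, x_2 = 4, x_3 = 2, x_4 = 1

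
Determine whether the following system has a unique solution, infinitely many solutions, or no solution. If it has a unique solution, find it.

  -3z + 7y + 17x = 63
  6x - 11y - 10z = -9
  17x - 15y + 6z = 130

x = 5, y = -1, z = 5

Row-reduce the augmented matrix:
R1 ← R1 / (17).
R2 ← R2 − 6·R1.
R3 ← R3 − 17·R1.
R2 ← R2 / (-229/17).
R1 ← R1 − 7/17·R2.
R3 ← R3 + 22·R2.
R3 ← R3 / (5405/229).
R1 ← R1 + 103/229·R3.
R2 ← R2 − 152/229·R3.
Reading off the reduced rows gives x = 5, y = -1, z = 5.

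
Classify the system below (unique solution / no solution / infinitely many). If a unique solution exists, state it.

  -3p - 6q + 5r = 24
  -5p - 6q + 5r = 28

Row-reduce:
R1 ← R1 / (-3).
R2 ← R2 + 5·R1.
R2 ← R2 / (4).
R1 ← R1 − 2·R2.
Rank is 2 with 3 unknowns, leaving r free.

infinitely many solutions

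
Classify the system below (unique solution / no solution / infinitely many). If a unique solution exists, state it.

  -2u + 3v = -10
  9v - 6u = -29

Row-reduce:
R1 ← R1 / (-2).
R2 ← R2 + 6·R1.
Row 2 reduces to 0 = 1, a contradiction. The system is inconsistent.

no solution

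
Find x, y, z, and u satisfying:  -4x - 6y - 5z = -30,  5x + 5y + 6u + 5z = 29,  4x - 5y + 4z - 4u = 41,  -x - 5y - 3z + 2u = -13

x = 4, y = -1, z = 4, u = -1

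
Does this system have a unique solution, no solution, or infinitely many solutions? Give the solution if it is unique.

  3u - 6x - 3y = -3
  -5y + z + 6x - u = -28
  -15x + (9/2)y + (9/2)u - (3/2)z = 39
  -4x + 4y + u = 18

infinitely many solutions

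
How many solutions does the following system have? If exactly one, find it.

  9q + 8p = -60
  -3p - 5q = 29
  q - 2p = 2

p = -3, q = -4

Row-reduce the augmented matrix:
R1 ← R1 / (8).
R2 ← R2 + 3·R1.
R3 ← R3 + 2·R1.
R2 ← R2 / (-13/8).
R1 ← R1 − 9/8·R2.
R3 ← R3 − 13/4·R2.
R3 reduces to 0 = 0, so the extra equation is consistent.
Reading off the reduced rows gives p = -3, q = -4.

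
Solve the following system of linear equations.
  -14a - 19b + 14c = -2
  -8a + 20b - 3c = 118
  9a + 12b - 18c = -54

a = -2, b = 6, c = 6

Row-reduce the augmented matrix:
R1 ← R1 / (-14).
R2 ← R2 + 8·R1.
R3 ← R3 − 9·R1.
R2 ← R2 / (216/7).
R1 ← R1 − 19/14·R2.
R3 ← R3 + 3/14·R2.
R3 ← R3 / (-1307/144).
R1 ← R1 + 223/432·R3.
R2 ← R2 + 77/216·R3.
Reading off the reduced rows gives a = -2, b = 6, c = 6.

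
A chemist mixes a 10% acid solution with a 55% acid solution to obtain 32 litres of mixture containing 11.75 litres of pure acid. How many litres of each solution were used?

Let a = litres of solution A, b = litres of solution B.
  b + a = 32
  (1/10)a + (11/20)b = 47/4
Row-reduce the augmented matrix:
R2 ← R2 − 1/10·R1.
R2 ← R2 / (9/20).
R1 ← R1 − 1·R2.
Reading off the reduced rows gives a = 13, b = 19.

litres of solution A: 13, litres of solution B: 19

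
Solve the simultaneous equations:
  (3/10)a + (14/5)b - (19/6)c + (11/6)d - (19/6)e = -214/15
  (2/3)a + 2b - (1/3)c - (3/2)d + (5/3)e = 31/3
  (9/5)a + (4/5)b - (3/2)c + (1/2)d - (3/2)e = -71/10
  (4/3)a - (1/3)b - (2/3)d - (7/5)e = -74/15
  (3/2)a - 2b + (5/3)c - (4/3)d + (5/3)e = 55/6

no solution

Row-reduce:
R1 ← R1 / (3/10).
R2 ← R2 − 2/3·R1.
R3 ← R3 − 9/5·R1.
R4 ← R4 − 4/3·R1.
R5 ← R5 − 3/2·R1.
R2 ← R2 / (-38/9).
R1 ← R1 − 28/3·R2.
R3 ← R3 + 16·R2.
R4 ← R4 + 115/9·R2.
R5 ← R5 + 16·R2.
R3 ← R3 / (-901/114).
R1 ← R1 − 81/19·R3.
R2 ← R2 + 181/114·R3.
R4 ← R4 + 2125/342·R3.
R5 ← R5 + 901/114·R3.
R4 ← R4 / (-63/212).
R1 ← R1 + 433/901·R4.
R2 ← R2 + 2933/3604·R4.
R3 ← R3 + 1211/901·R4.
Row 5 reduces to 0 = 2, a contradiction. The system is inconsistent.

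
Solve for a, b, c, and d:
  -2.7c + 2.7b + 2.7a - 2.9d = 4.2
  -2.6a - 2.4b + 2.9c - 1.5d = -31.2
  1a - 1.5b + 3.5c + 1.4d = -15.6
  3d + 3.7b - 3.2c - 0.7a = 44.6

Row-reduce the augmented matrix:
R1 ← R1 / (27/10).
R2 ← R2 + 13/5·R1.
R3 ← R3 − 1·R1.
R4 ← R4 + 7/10·R1.
R2 ← R2 / (1/5).
R1 ← R1 − 1·R2.
R3 ← R3 + 5/2·R2.
R4 ← R4 − 22/5·R2.
R3 ← R3 / (33/4).
R1 ← R1 + 5/2·R3.
R2 ← R2 − 3/2·R3.
R4 ← R4 + 21/2·R3.
R4 ← R4 / (46841/1485).
R1 ← R1 − 161/33·R4.
R2 ← R2 + 18053/1485·R4.
R3 ← R3 + 3071/495·R4.
Reading off the reduced rows gives a = 0, b = 2, c = -6, d = 6.

a = 0, b = 2, c = -6, d = 6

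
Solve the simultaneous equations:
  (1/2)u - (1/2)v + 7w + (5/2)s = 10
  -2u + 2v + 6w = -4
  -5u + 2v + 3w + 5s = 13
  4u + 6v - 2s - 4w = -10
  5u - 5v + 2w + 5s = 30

no solution

Row-reduce:
R1 ← R1 / (1/2).
R2 ← R2 + 2·R1.
R3 ← R3 + 5·R1.
R4 ← R4 − 4·R1.
R5 ← R5 − 5·R1.
Swap R2 and R3.
R2 ← R2 / (-3).
R1 ← R1 + 1·R2.
R4 ← R4 − 10·R2.
R3 ← R3 / (34).
R1 ← R1 + 31/3·R3.
R2 ← R2 + 73/3·R3.
R4 ← R4 − 550/3·R3.
R5 ← R5 + 68·R3.
R4 ← R4 / (1228/51).
R1 ← R1 + 100/51·R4.
R2 ← R2 + 145/51·R4.
R3 ← R3 − 5/17·R4.
Row 5 reduces to 0 = 2, a contradiction. The system is inconsistent.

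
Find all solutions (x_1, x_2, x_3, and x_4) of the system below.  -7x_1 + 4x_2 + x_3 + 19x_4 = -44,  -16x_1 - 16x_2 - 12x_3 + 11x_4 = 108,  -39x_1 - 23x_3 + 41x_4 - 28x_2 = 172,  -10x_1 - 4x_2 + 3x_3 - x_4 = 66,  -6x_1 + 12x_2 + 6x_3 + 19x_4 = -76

x_1 = -6, x_2 = -2, x_3 = -2, x_4 = -4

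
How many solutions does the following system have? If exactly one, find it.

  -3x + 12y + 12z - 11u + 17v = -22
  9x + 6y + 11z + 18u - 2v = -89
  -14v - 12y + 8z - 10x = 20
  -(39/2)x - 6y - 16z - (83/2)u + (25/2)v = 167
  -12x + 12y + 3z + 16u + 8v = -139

Row-reduce:
R1 ← R1 / (-3).
R2 ← R2 − 9·R1.
R3 ← R3 + 10·R1.
R4 ← R4 + 39/2·R1.
R5 ← R5 + 12·R1.
R2 ← R2 / (42).
R1 ← R1 + 4·R2.
R3 ← R3 + 52·R2.
R4 ← R4 + 84·R2.
R5 ← R5 + 36·R2.
R3 ← R3 / (550/21).
R1 ← R1 − 10/21·R3.
R2 ← R2 − 47/42·R3.
R5 ← R5 + 33/7·R3.
Swap R4 and R5.
R4 ← R4 / (252/5).
R1 ← R1 − 21/11·R4.
R2 ← R2 + 373/330·R4.
R3 ← R3 − 38/55·R4.
Rank is 4 with 5 unknowns, leaving v free.

infinitely many solutions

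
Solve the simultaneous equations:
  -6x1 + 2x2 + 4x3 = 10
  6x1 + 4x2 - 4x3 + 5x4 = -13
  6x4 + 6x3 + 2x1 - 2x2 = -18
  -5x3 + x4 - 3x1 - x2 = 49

x1 = -6, x2 = -3, x3 = -5, x4 = 3

Row-reduce the augmented matrix:
R1 ← R1 / (-6).
R2 ← R2 − 6·R1.
R3 ← R3 − 2·R1.
R4 ← R4 + 3·R1.
R2 ← R2 / (6).
R1 ← R1 + 1/3·R2.
R3 ← R3 + 4/3·R2.
R4 ← R4 + 2·R2.
R3 ← R3 / (22/3).
R1 ← R1 + 2/3·R3.
R4 ← R4 + 7·R3.
R4 ← R4 / (104/11).
R1 ← R1 − 61/66·R4.
R2 ← R2 − 5/6·R4.
R3 ← R3 − 32/33·R4.
Reading off the reduced rows gives x1 = -6, x2 = -3, x3 = -5, x4 = 3.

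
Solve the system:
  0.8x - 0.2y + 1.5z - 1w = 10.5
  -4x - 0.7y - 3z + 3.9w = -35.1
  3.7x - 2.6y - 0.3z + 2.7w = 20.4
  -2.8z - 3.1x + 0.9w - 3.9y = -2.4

x = 5, y = -5, z = 1, w = -4

Row-reduce the augmented matrix:
R1 ← R1 / (4/5).
R2 ← R2 + 4·R1.
R3 ← R3 − 37/10·R1.
R4 ← R4 + 31/10·R1.
R2 ← R2 / (-17/10).
R1 ← R1 + 1/4·R2.
R3 ← R3 + 67/40·R2.
R4 ← R4 + 187/40·R2.
R3 ← R3 / (-15873/1360).
R1 ← R1 − 165/136·R3.
R2 ← R2 + 45/17·R3.
R4 ← R4 + 749/80·R3.
R4 ← R4 / (-354253/52910).
R1 ← R1 + 103/481·R4.
R2 ← R2 + 6667/5291·R4.
R3 ← R3 + 3812/5291·R4.
Reading off the reduced rows gives x = 5, y = -5, z = 1, w = -4.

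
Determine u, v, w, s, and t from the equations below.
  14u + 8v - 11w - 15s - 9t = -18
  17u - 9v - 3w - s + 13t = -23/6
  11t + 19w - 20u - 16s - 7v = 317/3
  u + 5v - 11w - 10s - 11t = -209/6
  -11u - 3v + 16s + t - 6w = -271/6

u = -1/2, v = 3, w = 3, s = -5/3, t = 3

Row-reduce the augmented matrix:
R1 ← R1 / (14).
R2 ← R2 − 17·R1.
R3 ← R3 + 20·R1.
R4 ← R4 − 1·R1.
R5 ← R5 + 11·R1.
R2 ← R2 / (-131/7).
R1 ← R1 − 4/7·R2.
R3 ← R3 − 31/7·R2.
R4 ← R4 − 31/7·R2.
R5 ← R5 − 23/7·R2.
R3 ← R3 / (1503/262).
R1 ← R1 + 123/262·R3.
R2 ← R2 + 145/262·R3.
R4 ← R4 + 1017/131·R3.
R5 ← R5 + 1680/131·R3.
R4 ← R4 / (-8349/167).
R1 ← R1 + 547/167·R4.
R2 ← R2 + 691/167·R4.
R3 ← R3 + 971/167·R4.
R5 ← R5 + 11244/167·R4.
R5 ← R5 / (50293/8349).
R1 ← R1 − 1028/2783·R5.
R2 ← R2 + 23774/25047·R5.
R3 ← R3 − 15289/25047·R5.
R4 ← R4 + 76/8349·R5.
Reading off the reduced rows gives u = -1/2, v = 3, w = 3, s = -5/3, t = 3.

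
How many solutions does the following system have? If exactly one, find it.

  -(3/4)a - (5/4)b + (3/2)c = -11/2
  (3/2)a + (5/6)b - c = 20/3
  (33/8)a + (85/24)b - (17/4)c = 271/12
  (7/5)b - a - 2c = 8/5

no solution

Row-reduce:
R1 ← R1 / (-3/4).
R2 ← R2 − 3/2·R1.
R3 ← R3 − 33/8·R1.
R4 ← R4 + 1·R1.
R2 ← R2 / (-5/3).
R1 ← R1 − 5/3·R2.
R3 ← R3 + 10/3·R2.
R4 ← R4 − 46/15·R2.
Swap R3 and R4.
R3 ← R3 / (-8/25).
R2 ← R2 + 6/5·R3.
Row 4 reduces to 0 = 1, a contradiction. The system is inconsistent.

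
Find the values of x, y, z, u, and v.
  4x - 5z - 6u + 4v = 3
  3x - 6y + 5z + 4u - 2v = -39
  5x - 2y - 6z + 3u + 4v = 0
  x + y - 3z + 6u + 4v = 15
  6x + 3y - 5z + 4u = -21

Row-reduce the augmented matrix:
R1 ← R1 / (4).
R2 ← R2 − 3·R1.
R3 ← R3 − 5·R1.
R4 ← R4 − 1·R1.
R5 ← R5 − 6·R1.
R2 ← R2 / (-6).
R3 ← R3 + 2·R2.
R4 ← R4 − 1·R2.
R5 ← R5 − 3·R2.
R3 ← R3 / (-8/3).
R1 ← R1 + 5/4·R3.
R2 ← R2 + 35/24·R3.
R4 ← R4 + 7/24·R3.
R5 ← R5 − 55/8·R3.
R4 ← R4 / (517/64).
R1 ← R1 + 163/32·R4.
R2 ← R2 + 359/64·R4.
R3 ← R3 + 23/8·R4.
R5 ← R5 − 2369/64·R4.
R5 ← R5 / (-8466/517).
R1 ← R1 − 1038/517·R5.
R2 ← R2 − 994/517·R5.
R3 ← R3 − 256/517·R5.
R4 ← R4 − 134/517·R5.
Reading off the reduced rows gives x = -6, y = 0, z = -3, u = 0, v = 3.

x = -6, y = 0, z = -3, u = 0, v = 3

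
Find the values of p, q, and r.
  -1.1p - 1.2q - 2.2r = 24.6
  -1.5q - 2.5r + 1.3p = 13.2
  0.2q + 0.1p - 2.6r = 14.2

Row-reduce the augmented matrix:
R1 ← R1 / (-11/10).
R2 ← R2 − 13/10·R1.
R3 ← R3 − 1/10·R1.
R2 ← R2 / (-321/110).
R1 ← R1 − 12/11·R2.
R3 ← R3 − 1/11·R2.
R3 ← R3 / (-1583/535).
R1 ← R1 − 10/107·R3.
R2 ← R2 − 187/107·R3.
Reading off the reduced rows gives p = -6, q = -4, r = -6.

p = -6, q = -4, r = -6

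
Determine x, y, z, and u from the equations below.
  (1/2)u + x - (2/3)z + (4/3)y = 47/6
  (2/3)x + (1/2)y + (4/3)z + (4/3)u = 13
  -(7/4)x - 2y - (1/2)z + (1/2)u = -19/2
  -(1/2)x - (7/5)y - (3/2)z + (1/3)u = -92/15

x = 4, y = 2, z = 2, u = 5

Row-reduce the augmented matrix:
R2 ← R2 − 2/3·R1.
R3 ← R3 + 7/4·R1.
R4 ← R4 + 1/2·R1.
R2 ← R2 / (-7/18).
R1 ← R1 − 4/3·R2.
R3 ← R3 − 1/3·R2.
R4 ← R4 + 11/15·R2.
R3 ← R3 / (-1/7).
R1 ← R1 − 38/7·R3.
R2 ← R2 + 32/7·R3.
R4 ← R4 + 363/70·R3.
R4 ← R4 / (-19759/240).
R1 ← R1 − 355/4·R4.
R2 ← R2 + 74·R4.
R3 ← R3 + 125/8·R4.
Reading off the reduced rows gives x = 4, y = 2, z = 2, u = 5.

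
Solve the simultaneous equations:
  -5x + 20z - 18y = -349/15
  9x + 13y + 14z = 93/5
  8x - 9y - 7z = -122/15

Row-reduce the augmented matrix:
R1 ← R1 / (-5).
R2 ← R2 − 9·R1.
R3 ← R3 − 8·R1.
R2 ← R2 / (-97/5).
R1 ← R1 − 18/5·R2.
R3 ← R3 + 189/5·R2.
R3 ← R3 / (-7025/97).
R1 ← R1 − 512/97·R3.
R2 ← R2 + 250/97·R3.
Reading off the reduced rows gives x = 1/3, y = 6/5, z = 0.

x = 1/3, y = 6/5, z = 0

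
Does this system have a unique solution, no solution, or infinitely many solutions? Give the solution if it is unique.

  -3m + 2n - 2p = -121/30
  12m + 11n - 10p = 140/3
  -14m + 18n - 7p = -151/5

Row-reduce the augmented matrix:
R1 ← R1 / (-3).
R2 ← R2 − 12·R1.
R3 ← R3 + 14·R1.
R2 ← R2 / (19).
R1 ← R1 + 2/3·R2.
R3 ← R3 − 26/3·R2.
R3 ← R3 / (601/57).
R1 ← R1 − 2/57·R3.
R2 ← R2 + 18/19·R3.
Reading off the reduced rows gives m = 5/2, n = -2/3, p = -12/5.

m = 5/2, n = -2/3, p = -12/5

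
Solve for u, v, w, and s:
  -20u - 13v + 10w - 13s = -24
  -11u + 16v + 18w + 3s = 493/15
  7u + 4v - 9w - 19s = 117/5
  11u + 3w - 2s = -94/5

u = -4/3, v = 3, w = -8/5, s = -1/3

Row-reduce the augmented matrix:
R1 ← R1 / (-20).
R2 ← R2 + 11·R1.
R3 ← R3 − 7·R1.
R4 ← R4 − 11·R1.
R2 ← R2 / (463/20).
R1 ← R1 − 13/20·R2.
R3 ← R3 + 11/20·R2.
R4 ← R4 + 143/20·R2.
R3 ← R3 / (-2409/463).
R1 ← R1 + 394/463·R3.
R2 ← R2 − 250/463·R3.
R4 ← R4 − 5723/463·R3.
R4 ← R4 / (-147887/2409).
R1 ← R1 − 10063/2409·R4.
R2 ← R2 + 4771/2409·R4.
R3 ← R3 − 10792/2409·R4.
Reading off the reduced rows gives u = -4/3, v = 3, w = -8/5, s = -1/3.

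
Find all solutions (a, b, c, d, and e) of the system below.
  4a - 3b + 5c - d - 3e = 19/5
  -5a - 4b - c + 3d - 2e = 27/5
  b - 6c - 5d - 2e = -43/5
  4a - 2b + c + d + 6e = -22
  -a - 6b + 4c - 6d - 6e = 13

Row-reduce the augmented matrix:
R1 ← R1 / (4).
R2 ← R2 + 5·R1.
R4 ← R4 − 4·R1.
R5 ← R5 + 1·R1.
R2 ← R2 / (-31/4).
R1 ← R1 + 3/4·R2.
R3 ← R3 − 1·R2.
R4 ← R4 − 1·R2.
R5 ← R5 + 27/4·R2.
R3 ← R3 / (-165/31).
R1 ← R1 − 23/31·R3.
R2 ← R2 + 21/31·R3.
R4 ← R4 + 103/31·R3.
R5 ← R5 − 21/31·R3.
R4 ← R4 / (859/165).
R1 ← R1 + 179/165·R4.
R2 ← R2 − 21/55·R4.
R3 ← R3 − 148/165·R4.
R5 ← R5 + 461/55·R4.
R5 ← R5 / (11992/859).
R1 ← R1 − 1290/859·R5.
R2 ← R2 − 309/859·R5.
R3 ← R3 + 1033/859·R5.
R4 ← R4 − 1645/859·R5.
Reading off the reduced rows gives a = -11/5, b = 9/5, c = 12/5, d = 0, e = -2.

a = -11/5, b = 9/5, c = 12/5, d = 0, e = -2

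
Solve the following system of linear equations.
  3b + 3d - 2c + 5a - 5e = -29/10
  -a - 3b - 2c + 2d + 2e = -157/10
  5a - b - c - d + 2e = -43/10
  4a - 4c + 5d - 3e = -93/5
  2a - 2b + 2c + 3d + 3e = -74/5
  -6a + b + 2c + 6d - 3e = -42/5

a = -1/2, b = 11/5, c = 1, d = -3, e = -4/5

Row-reduce the augmented matrix:
R1 ← R1 / (5).
R2 ← R2 + 1·R1.
R3 ← R3 − 5·R1.
R4 ← R4 − 4·R1.
R5 ← R5 − 2·R1.
R6 ← R6 + 6·R1.
R2 ← R2 / (-12/5).
R1 ← R1 − 3/5·R2.
R3 ← R3 + 4·R2.
R4 ← R4 + 12/5·R2.
R5 ← R5 + 16/5·R2.
R6 ← R6 − 23/5·R2.
R3 ← R3 / (5).
R1 ← R1 + 1·R3.
R2 ← R2 − 1·R3.
R5 ← R5 − 6·R3.
R6 ← R6 + 5·R3.
Swap R4 and R5.
R4 ← R4 / (25/3).
R1 ← R1 + 5/12·R4.
R2 ← R2 − 7/12·R4.
R3 ← R3 + 5/3·R4.
R6 ← R6 − 25/4·R4.
Swap R5 and R6.
R5 ← R5 / (3/10).
R1 ← R1 − 9/50·R5.
R2 ← R2 + 323/250·R5.
R3 ← R3 − 13/25·R5.
R4 ← R4 + 41/125·R5.
R6 reduces to 0 = 0, so the extra equation is consistent.
Reading off the reduced rows gives a = -1/2, b = 11/5, c = 1, d = -3, e = -4/5.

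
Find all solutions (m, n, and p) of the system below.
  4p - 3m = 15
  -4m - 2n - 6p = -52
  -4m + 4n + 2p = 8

m = 3, n = 2, p = 6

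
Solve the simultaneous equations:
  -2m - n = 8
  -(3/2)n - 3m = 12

Row-reduce:
R1 ← R1 / (-2).
R2 ← R2 + 3·R1.
Rank is 1 with 2 unknowns, leaving n free.

infinitely many solutions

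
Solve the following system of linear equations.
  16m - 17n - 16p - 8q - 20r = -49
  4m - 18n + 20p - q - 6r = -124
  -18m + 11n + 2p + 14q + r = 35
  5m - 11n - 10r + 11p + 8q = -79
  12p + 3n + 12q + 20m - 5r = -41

Row-reduce the augmented matrix:
R1 ← R1 / (16).
R2 ← R2 − 4·R1.
R3 ← R3 + 18·R1.
R4 ← R4 − 5·R1.
R5 ← R5 − 20·R1.
R2 ← R2 / (-55/4).
R1 ← R1 + 17/16·R2.
R3 ← R3 + 65/8·R2.
R4 ← R4 + 91/16·R2.
R5 ← R5 − 97/4·R2.
R3 ← R3 / (-332/11).
R1 ← R1 + 157/55·R3.
R2 ← R2 + 96/55·R3.
R4 ← R4 − 334/55·R3.
R5 ← R5 − 4088/55·R3.
R4 ← R4 / (4554/415).
R1 ← R1 + 3301/3320·R4.
R2 ← R2 + 136/415·R4.
R3 ← R3 + 97/664·R4.
R5 ← R5 − 14368/415·R4.
R5 ← R5 / (-7177/759).
R1 ← R1 − 2947/24288·R5.
R2 ← R2 − 802/759·R5.
R3 ← R3 − 14387/24288·R5.
R4 ← R4 + 2087/3036·R5.
Reading off the reduced rows gives m = 0, n = 1, p = -4, q = 2, r = 4.

m = 0, n = 1, p = -4, q = 2, r = 4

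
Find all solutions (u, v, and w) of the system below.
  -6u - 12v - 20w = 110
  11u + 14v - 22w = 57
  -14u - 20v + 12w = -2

infinitely many solutions

Row-reduce:
R1 ← R1 / (-6).
R2 ← R2 − 11·R1.
R3 ← R3 + 14·R1.
R2 ← R2 / (-8).
R1 ← R1 − 2·R2.
R3 ← R3 − 8·R2.
Rank is 2 with 3 unknowns, leaving w free.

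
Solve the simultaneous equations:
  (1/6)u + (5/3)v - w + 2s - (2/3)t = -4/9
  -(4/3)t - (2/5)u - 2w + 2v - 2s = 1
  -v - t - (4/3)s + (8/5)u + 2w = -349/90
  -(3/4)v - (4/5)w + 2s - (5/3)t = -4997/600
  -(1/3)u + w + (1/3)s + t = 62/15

u = -5/3, v = 5/2, w = 7/5, s = -2/3, t = 12/5

Row-reduce the augmented matrix:
R1 ← R1 / (1/6).
R2 ← R2 + 2/5·R1.
R3 ← R3 − 8/5·R1.
R5 ← R5 + 1/3·R1.
R2 ← R2 / (6).
R1 ← R1 − 10·R2.
R3 ← R3 + 17·R2.
R4 ← R4 + 3/4·R2.
R5 ← R5 − 10/3·R2.
R3 ← R3 / (-13/15).
R1 ← R1 − 4/3·R3.
R2 ← R2 + 11/15·R3.
R4 ← R4 + 27/20·R3.
R5 ← R5 − 13/9·R3.
R4 ← R4 / (2857/130).
R1 ← R1 + 470/39·R4.
R2 ← R2 − 434/39·R4.
R3 ← R3 − 189/13·R4.
R5 ← R5 + 164/9·R4.
R5 ← R5 / (-114290/77139).
R1 ← R1 + 57035/25713·R5.
R2 ← R2 − 18200/25713·R5.
R3 ← R3 − 29215/17142·R5.
R4 ← R4 − 1951/17142·R5.
Reading off the reduced rows gives u = -5/3, v = 5/2, w = 7/5, s = -2/3, t = 12/5.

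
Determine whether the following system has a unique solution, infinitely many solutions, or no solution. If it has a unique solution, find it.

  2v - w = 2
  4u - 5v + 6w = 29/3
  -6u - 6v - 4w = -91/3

Row-reduce the augmented matrix:
Swap R1 and R2.
R1 ← R1 / (4).
R3 ← R3 + 6·R1.
R2 ← R2 / (2).
R1 ← R1 + 5/4·R2.
R3 ← R3 + 27/2·R2.
R3 ← R3 / (-7/4).
R1 ← R1 − 7/8·R3.
R2 ← R2 + 1/2·R3.
Reading off the reduced rows gives u = 5/2, v = 5/3, w = 4/3.

u = 5/2, v = 5/3, w = 4/3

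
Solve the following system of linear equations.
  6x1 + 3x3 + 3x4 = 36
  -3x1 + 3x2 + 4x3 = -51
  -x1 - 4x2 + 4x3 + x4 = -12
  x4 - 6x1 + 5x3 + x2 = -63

Row-reduce the augmented matrix:
R1 ← R1 / (6).
R2 ← R2 + 3·R1.
R3 ← R3 + 1·R1.
R4 ← R4 + 6·R1.
R2 ← R2 / (3).
R3 ← R3 + 4·R2.
R4 ← R4 − 1·R2.
R3 ← R3 / (71/6).
R1 ← R1 − 1/2·R3.
R2 ← R2 − 11/6·R3.
R4 ← R4 − 37/6·R3.
R4 ← R4 / (119/71).
R1 ← R1 − 25/71·R4.
R2 ← R2 + 3/71·R4.
R3 ← R3 − 21/71·R4.
Reading off the reduced rows gives x1 = 6, x2 = -3, x3 = -6, x4 = 6.

x1 = 6, x2 = -3, x3 = -6, x4 = 6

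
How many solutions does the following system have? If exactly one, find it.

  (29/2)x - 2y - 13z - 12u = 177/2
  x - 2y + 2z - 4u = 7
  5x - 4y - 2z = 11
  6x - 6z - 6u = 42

no solution

Row-reduce:
R1 ← R1 / (29/2).
R2 ← R2 − 1·R1.
R3 ← R3 − 5·R1.
R4 ← R4 − 6·R1.
R2 ← R2 / (-54/29).
R1 ← R1 + 4/29·R2.
R3 ← R3 + 96/29·R2.
R4 ← R4 − 24/29·R2.
R3 ← R3 / (-8/3).
R1 ← R1 + 10/9·R3.
R2 ← R2 + 14/9·R3.
R4 ← R4 − 2/3·R3.
Row 4 reduces to 0 = 1/2, a contradiction. The system is inconsistent.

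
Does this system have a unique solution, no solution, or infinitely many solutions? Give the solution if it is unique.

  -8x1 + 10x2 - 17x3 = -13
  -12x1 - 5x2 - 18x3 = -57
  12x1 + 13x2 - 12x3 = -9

Row-reduce the augmented matrix:
R1 ← R1 / (-8).
R2 ← R2 + 12·R1.
R3 ← R3 − 12·R1.
R2 ← R2 / (-20).
R1 ← R1 + 5/4·R2.
R3 ← R3 − 28·R2.
R3 ← R3 / (-27).
R1 ← R1 − 53/32·R3.
R2 ← R2 + 3/8·R3.
Reading off the reduced rows gives x1 = -1, x2 = 3, x3 = 3.

x1 = -1, x2 = 3, x3 = 3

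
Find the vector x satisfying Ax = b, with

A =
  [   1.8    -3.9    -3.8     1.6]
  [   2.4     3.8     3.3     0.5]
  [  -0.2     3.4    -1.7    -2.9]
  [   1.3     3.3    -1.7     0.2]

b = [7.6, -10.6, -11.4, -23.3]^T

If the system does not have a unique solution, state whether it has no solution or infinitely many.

x_1 = 2, x_2 = -6, x_3 = 3, x_4 = -5

Row-reduce the augmented matrix:
R1 ← R1 / (9/5).
R2 ← R2 − 12/5·R1.
R3 ← R3 + 1/5·R1.
R4 ← R4 − 13/10·R1.
R2 ← R2 / (9).
R1 ← R1 + 13/6·R2.
R3 ← R3 − 89/30·R2.
R4 ← R4 − 367/60·R2.
R3 ← R3 / (-39529/8100).
R1 ← R1 + 157/1620·R3.
R2 ← R2 − 251/270·R3.
R4 ← R4 + 75197/16200·R3.
R4 ← R4 / (126023/56470).
R1 ← R1 − 3044/5647·R4.
R2 ← R2 + 3374/5647·R4.
R3 ← R3 − 2527/5647·R4.
Reading off the reduced rows gives x_1 = 2, x_2 = -6, x_3 = 3, x_4 = -5.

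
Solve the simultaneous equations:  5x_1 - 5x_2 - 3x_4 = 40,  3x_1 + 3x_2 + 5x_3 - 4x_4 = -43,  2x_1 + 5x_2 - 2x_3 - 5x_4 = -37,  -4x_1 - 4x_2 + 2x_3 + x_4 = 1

Row-reduce the augmented matrix:
R1 ← R1 / (5).
R2 ← R2 − 3·R1.
R3 ← R3 − 2·R1.
R4 ← R4 + 4·R1.
R2 ← R2 / (6).
R1 ← R1 + 1·R2.
R3 ← R3 − 7·R2.
R4 ← R4 + 8·R2.
R3 ← R3 / (-47/6).
R1 ← R1 − 5/6·R3.
R2 ← R2 − 5/6·R3.
R4 ← R4 − 26/3·R3.
R4 ← R4 / (-1339/235).
R1 ← R1 + 258/235·R4.
R2 ← R2 + 117/235·R4.
R3 ← R3 − 37/235·R4.
Reading off the reduced rows gives x_1 = 5, x_2 = -6, x_3 = -4, x_4 = 5.

x_1 = 5, x_2 = -6, x_3 = -4, x_4 = 5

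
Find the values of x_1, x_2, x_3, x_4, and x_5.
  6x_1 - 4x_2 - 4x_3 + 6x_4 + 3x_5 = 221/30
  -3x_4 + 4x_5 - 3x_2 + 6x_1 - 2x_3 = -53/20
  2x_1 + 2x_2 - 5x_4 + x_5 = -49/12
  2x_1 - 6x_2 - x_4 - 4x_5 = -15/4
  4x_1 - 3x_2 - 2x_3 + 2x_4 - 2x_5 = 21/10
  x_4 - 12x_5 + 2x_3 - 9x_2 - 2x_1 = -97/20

Row-reduce the augmented matrix:
R1 ← R1 / (6).
R2 ← R2 − 6·R1.
R3 ← R3 − 2·R1.
R4 ← R4 − 2·R1.
R5 ← R5 − 4·R1.
R6 ← R6 + 2·R1.
R1 ← R1 + 2/3·R2.
R3 ← R3 − 10/3·R2.
R4 ← R4 + 14/3·R2.
R5 ← R5 + 1/3·R2.
R6 ← R6 + 31/3·R2.
R3 ← R3 / (-16/3).
R1 ← R1 − 2/3·R3.
R2 ← R2 − 2·R3.
R4 ← R4 − 32/3·R3.
R5 ← R5 − 4/3·R3.
R6 ← R6 − 64/3·R3.
R1 ← R1 + 17/8·R4.
R2 ← R2 + 3/8·R4.
R3 ← R3 + 69/16·R4.
R5 ← R5 − 3/4·R4.
R6 ← R6 − 2·R4.
R5 ← R5 / (3/4).
R1 ← R1 + 113/8·R5.
R2 ← R2 + 23/8·R5.
R3 ← R3 + 473/16·R5.
R4 ← R4 + 7·R5.
R6 reduces to 0 = 0, so the extra equation is consistent.
Reading off the reduced rows gives x_1 = -1/2, x_2 = 1/3, x_3 = -9/5, x_4 = 3/4, x_5 = 0.

x_1 = -1/2, x_2 = 1/3, x_3 = -9/5, x_4 = 3/4, x_5 = 0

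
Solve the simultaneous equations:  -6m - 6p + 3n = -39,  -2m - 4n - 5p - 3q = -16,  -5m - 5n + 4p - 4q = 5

infinitely many solutions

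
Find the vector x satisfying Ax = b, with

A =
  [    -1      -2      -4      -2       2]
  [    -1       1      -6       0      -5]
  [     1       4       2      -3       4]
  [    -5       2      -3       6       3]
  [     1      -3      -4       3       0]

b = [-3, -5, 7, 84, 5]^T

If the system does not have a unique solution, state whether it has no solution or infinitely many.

Row-reduce the augmented matrix:
R1 ← R1 / (-1).
R2 ← R2 + 1·R1.
R3 ← R3 − 1·R1.
R4 ← R4 + 5·R1.
R5 ← R5 − 1·R1.
R2 ← R2 / (3).
R1 ← R1 − 2·R2.
R3 ← R3 − 2·R2.
R4 ← R4 − 12·R2.
R5 ← R5 + 5·R2.
R3 ← R3 / (-2/3).
R1 ← R1 − 16/3·R3.
R2 ← R2 + 2/3·R3.
R4 ← R4 − 25·R3.
R5 ← R5 + 34/3·R3.
R4 ← R4 / (-459/2).
R1 ← R1 + 50·R4.
R2 ← R2 − 7·R4.
R3 ← R3 − 19/2·R4.
R5 ← R5 − 112·R4.
R5 ← R5 / (6635/459).
R1 ← R1 + 1708/459·R5.
R2 ← R2 + 73/459·R5.
R3 ← R3 − 655/459·R5.
R4 ← R4 + 842/459·R5.
Reading off the reduced rows gives x_1 = -5, x_2 = 4, x_3 = -1, x_4 = 6, x_5 = 4.

x_1 = -5, x_2 = 4, x_3 = -1, x_4 = 6, x_5 = 4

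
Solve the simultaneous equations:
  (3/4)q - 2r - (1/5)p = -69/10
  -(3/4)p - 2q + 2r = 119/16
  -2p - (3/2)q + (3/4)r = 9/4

Row-reduce the augmented matrix:
R1 ← R1 / (-1/5).
R2 ← R2 + 3/4·R1.
R3 ← R3 + 2·R1.
R2 ← R2 / (-77/16).
R1 ← R1 + 15/4·R2.
R3 ← R3 + 9·R2.
R3 ← R3 / (919/308).
R1 ← R1 − 200/77·R3.
R2 ← R2 + 152/77·R3.
Reading off the reduced rows gives p = 3/4, q = -1, r = 3.

p = 3/4, q = -1, r = 3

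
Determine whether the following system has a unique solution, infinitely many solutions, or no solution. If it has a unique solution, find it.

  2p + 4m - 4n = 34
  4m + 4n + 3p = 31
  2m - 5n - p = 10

Row-reduce the augmented matrix:
R1 ← R1 / (4).
R2 ← R2 − 4·R1.
R3 ← R3 − 2·R1.
R2 ← R2 / (8).
R1 ← R1 + 1·R2.
R3 ← R3 + 3·R2.
R3 ← R3 / (-13/8).
R1 ← R1 − 5/8·R3.
R2 ← R2 − 1/8·R3.
Reading off the reduced rows gives m = 5, n = -1, p = 5.

m = 5, n = -1, p = 5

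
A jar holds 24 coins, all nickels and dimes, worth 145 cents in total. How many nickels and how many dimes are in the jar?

nickels: 19, dimes: 5

Let n = nickels, d = dimes.
  n + d = 24
  5n + 10d = 145
Row-reduce the augmented matrix:
R2 ← R2 − 5·R1.
R2 ← R2 / (5).
R1 ← R1 − 1·R2.
Reading off the reduced rows gives n = 19, d = 5.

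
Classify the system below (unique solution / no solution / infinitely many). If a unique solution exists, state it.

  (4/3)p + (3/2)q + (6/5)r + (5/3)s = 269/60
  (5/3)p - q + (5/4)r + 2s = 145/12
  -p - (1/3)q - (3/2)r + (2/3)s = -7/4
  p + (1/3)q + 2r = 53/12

Row-reduce the augmented matrix:
R1 ← R1 / (4/3).
R2 ← R2 − 5/3·R1.
R3 ← R3 + 1·R1.
R4 ← R4 − 1·R1.
R2 ← R2 / (-23/8).
R1 ← R1 − 9/8·R2.
R3 ← R3 − 19/24·R2.
R4 ← R4 + 19/24·R2.
R3 ← R3 / (-923/1380).
R1 ← R1 − 369/460·R3.
R2 ← R2 − 2/23·R3.
R4 ← R4 − 1613/1380·R3.
R4 ← R4 / (1922/923).
R1 ← R1 − 3220/923·R4.
R2 ← R2 − 254/923·R4.
R3 ← R3 + 7840/2769·R4.
Reading off the reduced rows gives p = 5/4, q = -5/2, r = 2, s = 5/2.

p = 5/4, q = -5/2, r = 2, s = 5/2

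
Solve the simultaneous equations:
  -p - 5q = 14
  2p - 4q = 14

From equation 1: p = -14 − 5·q.
Substitute into equation 2 and solve: q = -3.
Then p = 1.

p = 1, q = -3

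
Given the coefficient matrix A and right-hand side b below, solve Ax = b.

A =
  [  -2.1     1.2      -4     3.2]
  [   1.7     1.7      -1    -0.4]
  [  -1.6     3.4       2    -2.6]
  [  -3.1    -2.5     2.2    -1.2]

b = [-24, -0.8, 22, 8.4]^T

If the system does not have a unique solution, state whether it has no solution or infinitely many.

x_1 = 0, x_2 = 2, x_3 = 5, x_4 = -2

Row-reduce the augmented matrix:
R1 ← R1 / (-21/10).
R2 ← R2 − 17/10·R1.
R3 ← R3 + 8/5·R1.
R4 ← R4 + 31/10·R1.
R2 ← R2 / (187/70).
R1 ← R1 + 4/7·R2.
R3 ← R3 − 87/35·R2.
R4 ← R4 + 299/70·R2.
R3 ← R3 / (5044/561).
R1 ← R1 − 560/561·R3.
R2 ← R2 + 890/561·R3.
R4 ← R4 − 1242/935·R3.
R4 ← R4 / (-86753/63050).
R1 ← R1 + 340/1261·R4.
R2 ← R2 + 1081/2522·R4.
R3 ← R3 + 19849/25220·R4.
Reading off the reduced rows gives x_1 = 0, x_2 = 2, x_3 = 5, x_4 = -2.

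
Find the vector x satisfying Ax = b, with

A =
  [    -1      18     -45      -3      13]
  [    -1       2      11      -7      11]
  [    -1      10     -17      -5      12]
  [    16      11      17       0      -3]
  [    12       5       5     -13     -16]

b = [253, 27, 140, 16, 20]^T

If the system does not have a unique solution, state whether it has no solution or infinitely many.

infinitely many solutions

Row-reduce:
R1 ← R1 / (-1).
R2 ← R2 + 1·R1.
R3 ← R3 + 1·R1.
R4 ← R4 − 16·R1.
R5 ← R5 − 12·R1.
R2 ← R2 / (-16).
R1 ← R1 + 18·R2.
R3 ← R3 + 8·R2.
R4 ← R4 − 299·R2.
R5 ← R5 − 221·R2.
Swap R3 and R4.
R3 ← R3 / (687/2).
R1 ← R1 + 18·R3.
R2 ← R2 + 7/2·R3.
R5 ← R5 − 477/2·R3.
Swap R4 and R5.
R4 ← R4 / (-4356/229).
R1 ← R1 − 489/458·R4.
R2 ← R2 + 1375/1374·R4.
R3 ← R3 + 491/1374·R4.
Rank is 4 with 5 unknowns, leaving x_5 free.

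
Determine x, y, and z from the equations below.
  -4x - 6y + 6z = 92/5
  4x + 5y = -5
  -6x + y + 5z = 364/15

x = -2, y = 3/5, z = 7/3

Row-reduce the augmented matrix:
R1 ← R1 / (-4).
R2 ← R2 − 4·R1.
R3 ← R3 + 6·R1.
R2 ← R2 / (-1).
R1 ← R1 − 3/2·R2.
R3 ← R3 − 10·R2.
R3 ← R3 / (56).
R1 ← R1 − 15/2·R3.
R2 ← R2 + 6·R3.
Reading off the reduced rows gives x = -2, y = 3/5, z = 7/3.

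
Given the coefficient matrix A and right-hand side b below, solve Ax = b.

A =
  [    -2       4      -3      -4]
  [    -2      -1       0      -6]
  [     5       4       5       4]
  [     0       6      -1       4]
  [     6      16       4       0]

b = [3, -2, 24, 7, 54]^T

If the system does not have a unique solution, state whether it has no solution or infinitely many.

x_1 = 3, x_2 = 2, x_3 = 1, x_4 = -1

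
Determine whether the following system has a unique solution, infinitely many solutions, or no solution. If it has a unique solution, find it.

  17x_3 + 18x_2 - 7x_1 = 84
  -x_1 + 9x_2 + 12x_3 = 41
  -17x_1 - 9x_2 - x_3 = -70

x_1 = 1, x_2 = 6, x_3 = -1

Row-reduce the augmented matrix:
R1 ← R1 / (-7).
R2 ← R2 + 1·R1.
R3 ← R3 + 17·R1.
R2 ← R2 / (45/7).
R1 ← R1 + 18/7·R2.
R3 ← R3 + 369/7·R2.
R3 ← R3 / (181/5).
R1 ← R1 − 7/5·R3.
R2 ← R2 − 67/45·R3.
Reading off the reduced rows gives x_1 = 1, x_2 = 6, x_3 = -1.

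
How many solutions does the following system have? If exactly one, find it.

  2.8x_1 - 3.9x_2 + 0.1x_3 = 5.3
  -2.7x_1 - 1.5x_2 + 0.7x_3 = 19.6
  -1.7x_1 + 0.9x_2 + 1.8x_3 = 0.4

Row-reduce the augmented matrix:
R1 ← R1 / (14/5).
R2 ← R2 + 27/10·R1.
R3 ← R3 + 17/10·R1.
R2 ← R2 / (-1473/280).
R1 ← R1 + 39/28·R2.
R3 ← R3 + 411/280·R2.
R3 ← R3 / (1609/982).
R1 ← R1 + 86/491·R3.
R2 ← R2 + 223/1473·R3.
Reading off the reduced rows gives x_1 = -5, x_2 = -5, x_3 = -2.

x_1 = -5, x_2 = -5, x_3 = -2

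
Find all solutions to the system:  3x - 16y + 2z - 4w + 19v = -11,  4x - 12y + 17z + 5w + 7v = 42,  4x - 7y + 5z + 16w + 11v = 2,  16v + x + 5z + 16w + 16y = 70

Row-reduce:
R1 ← R1 / (3).
R2 ← R2 − 4·R1.
R3 ← R3 − 4·R1.
R4 ← R4 − 1·R1.
R2 ← R2 / (28/3).
R1 ← R1 + 16/3·R2.
R3 ← R3 − 43/3·R2.
R4 ← R4 − 64/3·R2.
R3 ← R3 / (-551/28).
R1 ← R1 − 62/7·R3.
R2 ← R2 − 43/28·R3.
R4 ← R4 + 199/7·R3.
R4 ← R4 / (-7813/551).
R1 ← R1 − 3874/551·R4.
R2 ← R2 − 845/551·R4.
R3 ← R3 + 153/551·R4.
Rank is 4 with 5 unknowns, leaving v free.

infinitely many solutions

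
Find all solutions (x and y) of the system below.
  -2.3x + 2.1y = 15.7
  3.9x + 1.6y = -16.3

Row-reduce the augmented matrix:
R1 ← R1 / (-23/10).
R2 ← R2 − 39/10·R1.
R2 ← R2 / (1187/230).
R1 ← R1 + 21/23·R2.
Reading off the reduced rows gives x = -5, y = 2.

x = -5, y = 2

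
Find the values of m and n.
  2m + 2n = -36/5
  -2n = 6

m = -3/5, n = -3

Row-reduce the augmented matrix:
R1 ← R1 / (2).
R2 ← R2 / (-2).
R1 ← R1 − 1·R2.
Reading off the reduced rows gives m = -3/5, n = -3.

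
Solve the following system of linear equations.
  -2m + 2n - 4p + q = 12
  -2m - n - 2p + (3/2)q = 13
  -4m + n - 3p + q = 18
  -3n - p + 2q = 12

Row-reduce:
R1 ← R1 / (-2).
R2 ← R2 + 2·R1.
R3 ← R3 + 4·R1.
R2 ← R2 / (-3).
R1 ← R1 + 1·R2.
R3 ← R3 + 3·R2.
R4 ← R4 + 3·R2.
R3 ← R3 / (3).
R1 ← R1 − 4/3·R3.
R2 ← R2 + 2/3·R3.
R4 ← R4 + 3·R3.
Row 4 reduces to 0 = 4, a contradiction. The system is inconsistent.

no solution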